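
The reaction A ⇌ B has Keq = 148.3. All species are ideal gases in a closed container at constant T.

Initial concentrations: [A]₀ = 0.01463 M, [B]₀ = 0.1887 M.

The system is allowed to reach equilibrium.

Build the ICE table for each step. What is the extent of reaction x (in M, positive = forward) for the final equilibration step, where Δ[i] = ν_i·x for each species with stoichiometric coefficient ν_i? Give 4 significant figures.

Q₀ = 12.9 vs Keq = 148.3 ⇒ Q<K, forward
Step 1:
                   A          B
  I          0.01463     0.1887
  C         -0.01327    0.01327
  E         0.001362      0.202
  solve Keq expr → x = 0.01327; check Q = 148.3

x = 0.01327 M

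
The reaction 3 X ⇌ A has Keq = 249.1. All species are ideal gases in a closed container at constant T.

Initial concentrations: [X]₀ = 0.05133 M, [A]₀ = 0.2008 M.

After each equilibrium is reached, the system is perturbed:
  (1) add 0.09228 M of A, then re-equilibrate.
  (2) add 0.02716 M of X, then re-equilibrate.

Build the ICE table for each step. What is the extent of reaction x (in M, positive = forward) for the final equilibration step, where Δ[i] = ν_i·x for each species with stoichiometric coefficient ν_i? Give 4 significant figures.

x = 0.008695 M

Q₀ = 1485 vs Keq = 249.1 ⇒ Q>K, reverse
Step 1:
                  X         A
  I         0.05133    0.2008
  C         0.03965  -0.01322
  E         0.09098    0.1876
  solve Keq expr → x = -0.01322; check Q = 249.1
Then add 0.09228 M of A.
Step 2:
                  X         A
  I         0.09098    0.2799
  C         0.01246 -0.004154
  E          0.1034    0.2757
  solve Keq expr → x = -0.004154; check Q = 249.1
Then add 0.02716 M of X.
Step 3:
                  X         A
  I          0.1306    0.2757
  C        -0.02608  0.008695
  E          0.1045    0.2844
  solve Keq expr → x = 0.008695; check Q = 249.1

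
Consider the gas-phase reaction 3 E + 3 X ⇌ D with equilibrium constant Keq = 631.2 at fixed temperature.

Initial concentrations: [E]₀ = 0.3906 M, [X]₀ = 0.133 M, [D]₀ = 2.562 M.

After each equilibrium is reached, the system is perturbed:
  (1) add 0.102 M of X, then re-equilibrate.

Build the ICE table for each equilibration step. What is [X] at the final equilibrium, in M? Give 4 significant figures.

Q₀ = 1.8274e+04 vs Keq = 631.2 ⇒ Q>K, reverse
Step 1:
                  E         X         D
  I          0.3906     0.133     2.562
  C          0.1565    0.1565  -0.05218
  E          0.5471    0.2895      2.51
  solve Keq expr → x = -0.05218; check Q = 631.2
Then add 0.102 M of X.
Step 2:
                  E         X         D
  I          0.5471    0.3915      2.51
  C        -0.06324  -0.06324   0.02108
  E          0.4839    0.3283     2.531
  solve Keq expr → x = 0.02108; check Q = 631.2

[X]_eq = 0.3283 M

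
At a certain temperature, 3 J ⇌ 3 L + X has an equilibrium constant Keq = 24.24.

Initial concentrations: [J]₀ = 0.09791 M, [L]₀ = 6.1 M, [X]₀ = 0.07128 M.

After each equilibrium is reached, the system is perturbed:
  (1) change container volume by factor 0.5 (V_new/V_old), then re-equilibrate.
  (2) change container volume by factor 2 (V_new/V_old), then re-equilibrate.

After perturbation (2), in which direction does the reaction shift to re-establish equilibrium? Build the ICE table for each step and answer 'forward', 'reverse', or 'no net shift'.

Q₀ = 1.7238e+04 vs Keq = 24.24 ⇒ Q>K, reverse
Step 1:
                    J           L           X
  Initial     0.09791         6.1     0.07128
  Change       0.2041     -0.2041    -0.06802
  Equil         0.302       5.896    0.003257
  solve Keq expr → x = -0.06802; check Q = 24.24
Then change container volume by factor 0.5 (V_new/V_old).
Step 2:
                    J           L           X
  Initial       0.604       11.79    0.006514
  Change     0.009289   -0.009289   -0.003096
  Equil        0.6132       11.78    0.003418
  solve Keq expr → x = -0.003096; check Q = 24.24
Then change container volume by factor 2 (V_new/V_old).
Step 3:
                    J           L           X
  Initial      0.3066       5.891    0.001709
  Change    -0.004644    0.004644    0.001548
  Equil         0.302       5.896    0.003257
  solve Keq expr → x = 0.001548; check Q = 24.24

Direction: forward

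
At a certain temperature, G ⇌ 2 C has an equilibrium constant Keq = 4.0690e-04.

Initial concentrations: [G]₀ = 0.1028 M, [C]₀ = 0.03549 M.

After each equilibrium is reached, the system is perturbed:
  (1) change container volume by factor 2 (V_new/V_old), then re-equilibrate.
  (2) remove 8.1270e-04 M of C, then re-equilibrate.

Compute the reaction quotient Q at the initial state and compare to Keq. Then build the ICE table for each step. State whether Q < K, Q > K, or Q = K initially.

Q₀ = 0.01225; Q > K (proceeds reverse)

Q₀ = 0.01225 vs Keq = 4.0690e-04 ⇒ Q>K, reverse
Step 1:
                   G          C
  init        0.1028    0.03549
  Δ          0.01429   -0.02859
  eq          0.1171   0.006903
  solve Keq expr → x = -0.01429; check Q = 4.0690e-04
Then change container volume by factor 2 (V_new/V_old).
Step 2:
                   G          C
  init       0.05855   0.003451
  Δ       -7.0015e-04     0.0014
  eq         0.05785   0.004852
  solve Keq expr → x = 7.0015e-04; check Q = 4.0690e-04
Then remove 8.1270e-04 M of C.
Step 3:
                   G          C
  init       0.05785   0.004039
  Δ       -3.9799e-04 7.9598e-04
  eq         0.05745   0.004835
  solve Keq expr → x = 3.9799e-04; check Q = 4.0690e-04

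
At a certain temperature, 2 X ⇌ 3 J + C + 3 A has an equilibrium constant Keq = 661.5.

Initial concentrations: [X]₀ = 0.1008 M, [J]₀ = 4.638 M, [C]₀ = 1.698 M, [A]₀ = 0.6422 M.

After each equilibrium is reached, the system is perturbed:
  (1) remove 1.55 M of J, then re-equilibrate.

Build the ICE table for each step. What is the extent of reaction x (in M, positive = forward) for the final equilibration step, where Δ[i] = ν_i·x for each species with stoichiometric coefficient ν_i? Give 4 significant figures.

Q₀ = 4416 vs Keq = 661.5 ⇒ Q>K, reverse
Step 1:
                   X          J          C          A
  Initial     0.1008      4.638      1.698     0.6422
  Change     0.08033    -0.1205   -0.04017    -0.1205
  Equil       0.1811      4.518      1.658     0.5217
  solve Keq expr → x = -0.04017; check Q = 661.5
Then remove 1.55 M of J.
Step 2:
                   X          J          C          A
  Initial     0.1811      2.968      1.658     0.5217
  Change    -0.05491    0.08237    0.02746    0.08237
  Equil       0.1262       3.05      1.685     0.6041
  solve Keq expr → x = 0.02746; check Q = 661.5

x = 0.02746 M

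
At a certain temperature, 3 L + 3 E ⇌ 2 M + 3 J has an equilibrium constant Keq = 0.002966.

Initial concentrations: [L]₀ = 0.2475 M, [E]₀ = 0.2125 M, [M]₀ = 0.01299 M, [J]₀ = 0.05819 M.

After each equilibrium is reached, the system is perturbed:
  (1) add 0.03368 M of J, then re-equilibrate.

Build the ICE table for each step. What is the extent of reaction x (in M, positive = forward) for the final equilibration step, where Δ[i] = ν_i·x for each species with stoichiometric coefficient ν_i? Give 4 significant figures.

Q₀ = 2.2854e-04 vs Keq = 0.002966 ⇒ Q<K, forward
Step 1:
                    L           E           M           J
  Initial      0.2475      0.2125     0.01299     0.05819
  Change     -0.01762    -0.01762     0.01175     0.01762
  Equil        0.2299      0.1949     0.02474     0.07581
  solve Keq expr → x = 0.005874; check Q = 0.002966
Then add 0.03368 M of J.
Step 2:
                    L           E           M           J
  Initial      0.2299      0.1949     0.02474      0.1095
  Change     0.009305    0.009305   -0.006203   -0.009305
  Equil        0.2392      0.2042     0.01853      0.1002
  solve Keq expr → x = -0.003102; check Q = 0.002966

x = -0.003102 M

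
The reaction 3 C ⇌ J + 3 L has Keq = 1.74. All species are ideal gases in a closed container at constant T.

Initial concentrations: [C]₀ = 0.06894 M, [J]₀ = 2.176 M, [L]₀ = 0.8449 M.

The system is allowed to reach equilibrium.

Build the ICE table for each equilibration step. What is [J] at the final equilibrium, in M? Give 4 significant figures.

Q₀ = 4006 vs Keq = 1.74 ⇒ Q>K, reverse
Step 1:
                  C         J         L
  Initial   0.06894     2.176    0.8449
  Change     0.4002   -0.1334   -0.4002
  Equil      0.4691     2.043    0.4447
  solve Keq expr → x = -0.1334; check Q = 1.74

[J]_eq = 2.043 M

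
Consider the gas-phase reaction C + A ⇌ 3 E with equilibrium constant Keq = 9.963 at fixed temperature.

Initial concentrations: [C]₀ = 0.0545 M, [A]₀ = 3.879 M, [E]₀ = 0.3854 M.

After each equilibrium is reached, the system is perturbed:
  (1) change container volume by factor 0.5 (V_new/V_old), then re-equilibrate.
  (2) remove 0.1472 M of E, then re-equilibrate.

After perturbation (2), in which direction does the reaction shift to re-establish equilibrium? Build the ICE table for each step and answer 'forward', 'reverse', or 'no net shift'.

Q₀ = 0.2708 vs Keq = 9.963 ⇒ Q<K, forward
Step 1:
                   C          A          E
  I           0.0545      3.879     0.3854
  C         -0.05045   -0.05045     0.1513
  E         0.004054      3.829     0.5367
  solve Keq expr → x = 0.05045; check Q = 9.963
Then change container volume by factor 0.5 (V_new/V_old).
Step 2:
                   C          A          E
  I         0.008108      7.657      1.073
  C         0.007142   0.007142   -0.02143
  E          0.01525      7.664      1.052
  solve Keq expr → x = -0.007142; check Q = 9.963
Then remove 0.1472 M of E.
Step 3:
                   C          A          E
  I          0.01525      7.664     0.9049
  C        -0.005045  -0.005045    0.01514
  E           0.0102      7.659       0.92
  solve Keq expr → x = 0.005045; check Q = 9.963

Direction: forward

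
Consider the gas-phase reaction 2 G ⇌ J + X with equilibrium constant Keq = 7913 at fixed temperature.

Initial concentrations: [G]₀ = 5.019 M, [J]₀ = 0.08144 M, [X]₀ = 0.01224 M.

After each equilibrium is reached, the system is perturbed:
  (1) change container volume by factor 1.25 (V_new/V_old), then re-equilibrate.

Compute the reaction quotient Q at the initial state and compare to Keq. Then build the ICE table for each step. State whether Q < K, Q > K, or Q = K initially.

Q₀ = 3.9572e-05; Q < K (proceeds forward)

Q₀ = 3.9572e-05 vs Keq = 7913 ⇒ Q<K, forward
Step 1:
                    G           J           X
  I             5.019     0.08144     0.01224
  C             -4.99       2.495       2.495
  E           0.02857       2.577       2.507
  solve Keq expr → x = 2.495; check Q = 7913
Then change container volume by factor 1.25 (V_new/V_old).
Step 2:
                    G           J           X
  I           0.02286       2.061       2.006
  C                 0           0           0
  E           0.02286       2.061       2.006
  solve Keq expr → x = 0; check Q = 7913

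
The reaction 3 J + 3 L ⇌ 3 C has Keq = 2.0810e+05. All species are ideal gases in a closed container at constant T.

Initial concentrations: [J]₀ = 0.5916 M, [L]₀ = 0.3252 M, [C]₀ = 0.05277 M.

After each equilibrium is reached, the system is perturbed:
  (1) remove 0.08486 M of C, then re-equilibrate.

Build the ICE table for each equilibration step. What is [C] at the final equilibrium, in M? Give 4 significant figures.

Q₀ = 0.02064 vs Keq = 2.0810e+05 ⇒ Q<K, forward
Step 1:
                    J           L           C
  init         0.5916      0.3252     0.05277
  Δ           -0.3042     -0.3042      0.3042
  eq           0.2874     0.02096       0.357
  solve Keq expr → x = 0.1014; check Q = 2.0810e+05
Then remove 0.08486 M of C.
Step 2:
                    J           L           C
  init         0.2874     0.02096      0.2721
  Δ         -0.004465   -0.004465    0.004465
  eq           0.2829      0.0165      0.2766
  solve Keq expr → x = 0.001488; check Q = 2.0810e+05

[C]_eq = 0.2766 M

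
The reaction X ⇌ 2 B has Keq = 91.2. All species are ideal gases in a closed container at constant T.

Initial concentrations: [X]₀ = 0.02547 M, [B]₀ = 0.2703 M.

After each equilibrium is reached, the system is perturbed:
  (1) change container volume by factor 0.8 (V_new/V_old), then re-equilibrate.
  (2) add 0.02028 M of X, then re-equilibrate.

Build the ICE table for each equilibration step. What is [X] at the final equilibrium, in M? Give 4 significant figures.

[X]_eq = 0.002103 M

Q₀ = 2.869 vs Keq = 91.2 ⇒ Q<K, forward
Step 1:
                  X         B
  Initial   0.02547    0.2703
  Change   -0.02435   0.04871
  Equil    0.001116     0.319
  solve Keq expr → x = 0.02435; check Q = 91.2
Then change container volume by factor 0.8 (V_new/V_old).
Step 2:
                  X         B
  Initial  0.001395    0.3988
  Change  3.4272e-04 -6.8543e-04
  Equil    0.001738    0.3981
  solve Keq expr → x = -3.4272e-04; check Q = 91.2
Then add 0.02028 M of X.
Step 3:
                  X         B
  Initial   0.02202    0.3981
  Change   -0.01991   0.03983
  Equil    0.002103    0.4379
  solve Keq expr → x = 0.01991; check Q = 91.2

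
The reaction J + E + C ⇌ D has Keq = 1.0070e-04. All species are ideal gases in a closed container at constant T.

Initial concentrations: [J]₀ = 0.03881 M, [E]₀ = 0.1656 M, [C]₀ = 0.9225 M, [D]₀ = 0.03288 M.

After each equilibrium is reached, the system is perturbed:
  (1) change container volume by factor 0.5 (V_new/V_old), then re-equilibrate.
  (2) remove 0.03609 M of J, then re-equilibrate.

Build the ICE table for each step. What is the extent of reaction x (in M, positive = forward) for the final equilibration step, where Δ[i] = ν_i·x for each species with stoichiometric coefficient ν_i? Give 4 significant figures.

Q₀ = 5.546 vs Keq = 1.0070e-04 ⇒ Q>K, reverse
Step 1:
                  J         E         C         D
  I         0.03881    0.1656    0.9225   0.03288
  C         0.03288   0.03288   0.03288  -0.03288
  E         0.07169    0.1985    0.9554 1.3689e-06
  solve Keq expr → x = -0.03288; check Q = 1.0070e-04
Then change container volume by factor 0.5 (V_new/V_old).
Step 2:
                  J         E         C         D
  I          0.1434     0.397     1.911 2.7378e-06
  C       -8.2124e-06 -8.2124e-06 -8.2124e-06 8.2124e-06
  E          0.1434    0.3969     1.911 1.0950e-05
  solve Keq expr → x = 8.2124e-06; check Q = 1.0070e-04
Then remove 0.03609 M of J.
Step 3:
                  J         E         C         D
  I          0.1073    0.3969     1.911 1.0950e-05
  C       2.7562e-06 2.7562e-06 2.7562e-06 -2.7562e-06
  E          0.1073     0.397     1.911 8.1940e-06
  solve Keq expr → x = -2.7562e-06; check Q = 1.0070e-04

x = -2.7562e-06 M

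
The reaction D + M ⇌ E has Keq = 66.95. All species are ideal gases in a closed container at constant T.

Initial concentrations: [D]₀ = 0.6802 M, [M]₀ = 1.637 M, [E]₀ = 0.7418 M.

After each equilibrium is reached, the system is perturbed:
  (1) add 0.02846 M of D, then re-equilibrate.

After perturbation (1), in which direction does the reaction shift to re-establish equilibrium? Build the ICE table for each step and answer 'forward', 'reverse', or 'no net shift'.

Q₀ = 0.6662 vs Keq = 66.95 ⇒ Q<K, forward
Step 1:
                   D          M          E
  Initial     0.6802      1.637     0.7418
  Change     -0.6588    -0.6588     0.6588
  Equil      0.02139     0.9782      1.401
  solve Keq expr → x = 0.6588; check Q = 66.95
Then add 0.02846 M of D.
Step 2:
                   D          M          E
  Initial    0.04985     0.9782      1.401
  Change    -0.02741   -0.02741    0.02741
  Equil      0.02243     0.9508      1.428
  solve Keq expr → x = 0.02741; check Q = 66.95

Direction: forward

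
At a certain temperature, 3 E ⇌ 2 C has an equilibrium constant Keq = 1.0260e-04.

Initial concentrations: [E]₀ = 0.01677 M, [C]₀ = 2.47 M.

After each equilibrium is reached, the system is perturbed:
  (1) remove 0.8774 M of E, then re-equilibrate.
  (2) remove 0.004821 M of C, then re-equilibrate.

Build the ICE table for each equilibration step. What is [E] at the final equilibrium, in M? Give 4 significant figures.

Q₀ = 1.2936e+06 vs Keq = 1.0260e-04 ⇒ Q>K, reverse
Step 1:
                    E           C
  Initial     0.01677        2.47
  Change          3.6        -2.4
  Equil         3.617     0.06969
  solve Keq expr → x = -1.2; check Q = 1.0260e-04
Then remove 0.8774 M of E.
Step 2:
                    E           C
  Initial        2.74     0.06969
  Change      0.03432    -0.02288
  Equil         2.774      0.0468
  solve Keq expr → x = -0.01144; check Q = 1.0260e-04
Then remove 0.004821 M of C.
Step 3:
                    E           C
  Initial       2.774     0.04198
  Change    -0.006967    0.004645
  Equil         2.767     0.04663
  solve Keq expr → x = 0.002322; check Q = 1.0260e-04

[E]_eq = 2.767 M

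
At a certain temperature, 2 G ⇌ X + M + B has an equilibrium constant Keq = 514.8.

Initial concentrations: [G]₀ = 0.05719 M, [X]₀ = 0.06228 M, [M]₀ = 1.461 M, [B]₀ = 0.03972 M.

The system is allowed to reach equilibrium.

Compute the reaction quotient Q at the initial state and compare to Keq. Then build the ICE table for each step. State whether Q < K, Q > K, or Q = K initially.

Q₀ = 1.105 vs Keq = 514.8 ⇒ Q<K, forward
Step 1:
                    G           X           M           B
  Initial     0.05719     0.06228       1.461     0.03972
  Change     -0.05307     0.02653     0.02653     0.02653
  Equil      0.004123     0.08881       1.488     0.06625
  solve Keq expr → x = 0.02653; check Q = 514.8

Q₀ = 1.105; Q < K (proceeds forward)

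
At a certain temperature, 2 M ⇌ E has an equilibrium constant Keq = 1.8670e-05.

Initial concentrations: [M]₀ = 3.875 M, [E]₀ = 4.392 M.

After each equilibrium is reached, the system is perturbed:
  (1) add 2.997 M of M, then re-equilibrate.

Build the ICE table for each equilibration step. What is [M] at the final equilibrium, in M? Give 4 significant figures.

[M]_eq = 15.65 M

Q₀ = 0.2925 vs Keq = 1.8670e-05 ⇒ Q>K, reverse
Step 1:
                  M         E
  I           3.875     4.392
  C           8.778    -4.389
  E           12.65  0.002989
  solve Keq expr → x = -4.389; check Q = 1.8670e-05
Then add 2.997 M of M.
Step 2:
                  M         E
  I           15.65  0.002989
  C       -0.003164  0.001582
  E           15.65  0.004571
  solve Keq expr → x = 0.001582; check Q = 1.8670e-05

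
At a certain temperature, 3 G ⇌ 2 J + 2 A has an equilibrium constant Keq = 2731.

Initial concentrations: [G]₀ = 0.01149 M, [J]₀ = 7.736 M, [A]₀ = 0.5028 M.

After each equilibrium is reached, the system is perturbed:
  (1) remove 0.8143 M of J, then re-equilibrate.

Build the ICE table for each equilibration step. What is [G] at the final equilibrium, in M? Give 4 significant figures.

[G]_eq = 0.1433 M

Q₀ = 9.9739e+06 vs Keq = 2731 ⇒ Q>K, reverse
Step 1:
                   G          J          A
  init       0.01149      7.736     0.5028
  Δ           0.1413   -0.09423   -0.09423
  eq          0.1528      7.642     0.4086
  solve Keq expr → x = -0.04711; check Q = 2731
Then remove 0.8143 M of J.
Step 2:
                   G          J          A
  init        0.1528      6.827     0.4086
  Δ        -0.009508   0.006339   0.006339
  eq          0.1433      6.834     0.4149
  solve Keq expr → x = 0.003169; check Q = 2731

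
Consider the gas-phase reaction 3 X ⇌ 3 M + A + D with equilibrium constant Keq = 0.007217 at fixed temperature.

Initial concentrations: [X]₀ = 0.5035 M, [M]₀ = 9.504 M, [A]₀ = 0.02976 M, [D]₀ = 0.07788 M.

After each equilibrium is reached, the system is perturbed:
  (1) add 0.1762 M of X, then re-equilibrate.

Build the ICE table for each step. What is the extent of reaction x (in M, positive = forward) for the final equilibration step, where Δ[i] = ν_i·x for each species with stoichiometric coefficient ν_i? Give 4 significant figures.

Q₀ = 15.59 vs Keq = 0.007217 ⇒ Q>K, reverse
Step 1:
                  X         M         A         D
  Initial    0.5035     9.504   0.02976   0.07788
  Change    0.08917  -0.08917  -0.02972  -0.02972
  Equil      0.5927     9.415 3.7384e-05   0.04816
  solve Keq expr → x = -0.02972; check Q = 0.007217
Then add 0.1762 M of X.
Step 2:
                  X         M         A         D
  Initial    0.7689     9.415 3.7384e-05   0.04816
  Change  -1.3235e-04 1.3235e-04 4.4118e-05 4.4118e-05
  Equil      0.7687     9.415 8.1502e-05    0.0482
  solve Keq expr → x = 4.4118e-05; check Q = 0.007217

x = 4.4118e-05 M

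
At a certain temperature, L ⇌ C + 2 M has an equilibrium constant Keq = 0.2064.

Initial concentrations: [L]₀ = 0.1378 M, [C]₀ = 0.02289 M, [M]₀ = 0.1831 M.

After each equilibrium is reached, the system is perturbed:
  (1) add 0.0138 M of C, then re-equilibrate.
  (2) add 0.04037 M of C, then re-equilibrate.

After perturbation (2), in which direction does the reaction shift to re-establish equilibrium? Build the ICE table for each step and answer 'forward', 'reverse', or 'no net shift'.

Direction: reverse

Q₀ = 0.005569 vs Keq = 0.2064 ⇒ Q<K, forward
Step 1:
                   L          C          M
  init        0.1378    0.02289     0.1831
  Δ         -0.07961    0.07961     0.1592
  eq         0.05819     0.1025     0.3423
  solve Keq expr → x = 0.07961; check Q = 0.2064
Then add 0.0138 M of C.
Step 2:
                   L          C          M
  init       0.05819     0.1163     0.3423
  Δ         0.003393  -0.003393  -0.006785
  eq         0.06158     0.1129     0.3355
  solve Keq expr → x = -0.003393; check Q = 0.2064
Then add 0.04037 M of C.
Step 3:
                   L          C          M
  init       0.06158     0.1533     0.3355
  Δ         0.008955  -0.008955   -0.01791
  eq         0.07054     0.1443     0.3176
  solve Keq expr → x = -0.008955; check Q = 0.2064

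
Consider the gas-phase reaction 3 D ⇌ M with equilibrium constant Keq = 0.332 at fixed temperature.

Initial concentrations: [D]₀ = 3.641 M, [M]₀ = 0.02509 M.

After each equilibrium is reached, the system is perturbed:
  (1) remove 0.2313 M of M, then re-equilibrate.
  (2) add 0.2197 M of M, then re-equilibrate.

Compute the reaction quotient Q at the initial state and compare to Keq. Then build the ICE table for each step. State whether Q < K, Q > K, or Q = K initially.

Q₀ = 5.1980e-04 vs Keq = 0.332 ⇒ Q<K, forward
Step 1:
                    D           M
  Initial       3.641     0.02509
  Change       -2.304      0.7681
  Equil         1.337      0.7932
  solve Keq expr → x = 0.7681; check Q = 0.332
Then remove 0.2313 M of M.
Step 2:
                    D           M
  Initial       1.337      0.5619
  Change       -0.118     0.03932
  Equil         1.219      0.6012
  solve Keq expr → x = 0.03932; check Q = 0.332
Then add 0.2197 M of M.
Step 3:
                    D           M
  Initial       1.219      0.8209
  Change       0.1125    -0.03748
  Equil         1.331      0.7834
  solve Keq expr → x = -0.03748; check Q = 0.332

Q₀ = 5.1980e-04; Q < K (proceeds forward)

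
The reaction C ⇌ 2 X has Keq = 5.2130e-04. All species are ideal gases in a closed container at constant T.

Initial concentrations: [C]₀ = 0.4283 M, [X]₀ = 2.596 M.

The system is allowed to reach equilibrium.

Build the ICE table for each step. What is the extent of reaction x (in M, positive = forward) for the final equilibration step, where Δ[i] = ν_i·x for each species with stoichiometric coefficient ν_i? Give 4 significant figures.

Q₀ = 15.73 vs Keq = 5.2130e-04 ⇒ Q>K, reverse
Step 1:
                  C         X
  I          0.4283     2.596
  C           1.283    -2.566
  E           1.711   0.02987
  solve Keq expr → x = -1.283; check Q = 5.2130e-04

x = -1.283 M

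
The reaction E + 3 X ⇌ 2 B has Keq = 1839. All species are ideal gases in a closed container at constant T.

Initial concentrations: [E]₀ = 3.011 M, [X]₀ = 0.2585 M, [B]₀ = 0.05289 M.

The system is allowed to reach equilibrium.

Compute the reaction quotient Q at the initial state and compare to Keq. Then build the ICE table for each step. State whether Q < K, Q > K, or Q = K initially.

Q₀ = 0.05378 vs Keq = 1839 ⇒ Q<K, forward
Step 1:
                    E           X           B
  Initial       3.011      0.2585     0.05289
  Change     -0.07941     -0.2382      0.1588
  Equil         2.932     0.02026      0.2117
  solve Keq expr → x = 0.07941; check Q = 1839

Q₀ = 0.05378; Q < K (proceeds forward)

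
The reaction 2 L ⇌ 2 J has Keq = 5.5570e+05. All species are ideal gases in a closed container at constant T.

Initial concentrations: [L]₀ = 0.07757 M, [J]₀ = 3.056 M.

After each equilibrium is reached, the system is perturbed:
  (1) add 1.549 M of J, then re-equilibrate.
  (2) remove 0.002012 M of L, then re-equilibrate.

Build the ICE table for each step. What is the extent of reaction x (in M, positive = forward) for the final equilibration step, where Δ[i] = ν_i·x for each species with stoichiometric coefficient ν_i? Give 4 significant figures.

Q₀ = 1552 vs Keq = 5.5570e+05 ⇒ Q<K, forward
Step 1:
                    L           J
  Initial     0.07757       3.056
  Change     -0.07337     0.07337
  Equil      0.004198       3.129
  solve Keq expr → x = 0.03669; check Q = 5.5570e+05
Then add 1.549 M of J.
Step 2:
                    L           J
  Initial    0.004198       4.678
  Change     0.002075   -0.002075
  Equil      0.006273       4.676
  solve Keq expr → x = -0.001038; check Q = 5.5570e+05
Then remove 0.002012 M of L.
Step 3:
                    L           J
  Initial    0.004261       4.676
  Change     0.002009   -0.002009
  Equil       0.00627       4.674
  solve Keq expr → x = -0.001005; check Q = 5.5570e+05

x = -0.001005 M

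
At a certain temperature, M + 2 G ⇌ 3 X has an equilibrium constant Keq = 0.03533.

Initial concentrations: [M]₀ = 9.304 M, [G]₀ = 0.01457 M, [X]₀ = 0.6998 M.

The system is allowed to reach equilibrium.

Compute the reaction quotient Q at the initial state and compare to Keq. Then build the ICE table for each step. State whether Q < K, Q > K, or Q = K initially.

Q₀ = 173.5; Q > K (proceeds reverse)

Q₀ = 173.5 vs Keq = 0.03533 ⇒ Q>K, reverse
Step 1:
                  M         G         X
  Initial     9.304   0.01457    0.6998
  Change     0.1338    0.2676   -0.4015
  Equil       9.438    0.2822    0.2983
  solve Keq expr → x = -0.1338; check Q = 0.03533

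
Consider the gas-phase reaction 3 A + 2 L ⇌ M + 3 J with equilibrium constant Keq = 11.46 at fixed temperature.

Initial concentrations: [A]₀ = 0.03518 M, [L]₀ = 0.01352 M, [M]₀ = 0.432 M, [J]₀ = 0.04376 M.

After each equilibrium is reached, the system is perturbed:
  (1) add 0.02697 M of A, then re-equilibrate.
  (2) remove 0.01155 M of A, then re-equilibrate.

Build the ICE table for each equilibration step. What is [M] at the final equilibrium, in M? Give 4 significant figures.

Q₀ = 4549 vs Keq = 11.46 ⇒ Q>K, reverse
Step 1:
                    A           L           M           J
  Initial     0.03518     0.01352       0.432     0.04376
  Change       0.0258      0.0172     -0.0086     -0.0258
  Equil       0.06098     0.03072      0.4234     0.01796
  solve Keq expr → x = -0.0086; check Q = 11.46
Then add 0.02697 M of A.
Step 2:
                    A           L           M           J
  Initial     0.08795     0.03072      0.4234     0.01796
  Change    -0.004781   -0.003187    0.001594    0.004781
  Equil       0.08317     0.02753       0.425     0.02274
  solve Keq expr → x = 0.001594; check Q = 11.46
Then remove 0.01155 M of A.
Step 3:
                    A           L           M           J
  Initial     0.07162     0.02753       0.425     0.02274
  Change     0.001972    0.001315 -6.5746e-04   -0.001972
  Equil       0.07359     0.02885      0.4243     0.02077
  solve Keq expr → x = -6.5746e-04; check Q = 11.46

[M]_eq = 0.4243 M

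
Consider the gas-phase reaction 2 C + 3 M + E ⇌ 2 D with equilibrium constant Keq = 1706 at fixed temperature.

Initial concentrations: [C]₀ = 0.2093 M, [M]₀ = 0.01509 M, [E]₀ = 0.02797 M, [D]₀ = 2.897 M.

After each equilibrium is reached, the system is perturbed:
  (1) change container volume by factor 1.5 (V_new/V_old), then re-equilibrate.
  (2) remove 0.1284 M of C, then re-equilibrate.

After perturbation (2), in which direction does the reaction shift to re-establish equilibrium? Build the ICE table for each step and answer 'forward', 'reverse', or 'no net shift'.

Q₀ = 1.9934e+09 vs Keq = 1706 ⇒ Q>K, reverse
Step 1:
                   C          M          E          D
  init        0.2093    0.01509    0.02797      2.897
  Δ           0.2907     0.4361     0.1454    -0.2907
  eq             0.5     0.4512     0.1733      2.606
  solve Keq expr → x = -0.1454; check Q = 1706
Then change container volume by factor 1.5 (V_new/V_old).
Step 2:
                   C          M          E          D
  init        0.3334     0.3008     0.1156      1.738
  Δ          0.06979     0.1047    0.03489   -0.06979
  eq          0.4032     0.4055     0.1505      1.668
  solve Keq expr → x = -0.03489; check Q = 1706
Then remove 0.1284 M of C.
Step 3:
                   C          M          E          D
  init        0.2748     0.4055     0.1505      1.668
  Δ          0.03546    0.05319    0.01773   -0.03546
  eq          0.3102     0.4587     0.1682      1.632
  solve Keq expr → x = -0.01773; check Q = 1706

Direction: reverse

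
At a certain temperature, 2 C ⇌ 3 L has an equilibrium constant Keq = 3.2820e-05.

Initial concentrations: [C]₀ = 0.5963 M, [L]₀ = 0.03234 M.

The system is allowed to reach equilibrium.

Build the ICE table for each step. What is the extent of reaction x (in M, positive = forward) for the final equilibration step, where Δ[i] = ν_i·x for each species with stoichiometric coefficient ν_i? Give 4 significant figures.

x = -0.003166 M

Q₀ = 9.5124e-05 vs Keq = 3.2820e-05 ⇒ Q>K, reverse
Step 1:
                   C          L
  I           0.5963    0.03234
  C         0.006332  -0.009497
  E           0.6026    0.02284
  solve Keq expr → x = -0.003166; check Q = 3.2820e-05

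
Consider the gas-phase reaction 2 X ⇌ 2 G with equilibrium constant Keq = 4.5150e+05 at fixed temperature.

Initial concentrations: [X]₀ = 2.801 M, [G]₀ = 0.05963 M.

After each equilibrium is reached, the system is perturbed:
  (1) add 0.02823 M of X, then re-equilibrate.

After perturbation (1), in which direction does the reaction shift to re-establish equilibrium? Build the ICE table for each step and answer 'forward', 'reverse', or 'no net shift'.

Q₀ = 4.5321e-04 vs Keq = 4.5150e+05 ⇒ Q<K, forward
Step 1:
                    X           G
  Initial       2.801     0.05963
  Change       -2.797       2.797
  Equil      0.004251       2.856
  solve Keq expr → x = 1.398; check Q = 4.5150e+05
Then add 0.02823 M of X.
Step 2:
                    X           G
  Initial     0.03248       2.856
  Change     -0.02819     0.02819
  Equil      0.004293       2.885
  solve Keq expr → x = 0.01409; check Q = 4.5150e+05

Direction: forward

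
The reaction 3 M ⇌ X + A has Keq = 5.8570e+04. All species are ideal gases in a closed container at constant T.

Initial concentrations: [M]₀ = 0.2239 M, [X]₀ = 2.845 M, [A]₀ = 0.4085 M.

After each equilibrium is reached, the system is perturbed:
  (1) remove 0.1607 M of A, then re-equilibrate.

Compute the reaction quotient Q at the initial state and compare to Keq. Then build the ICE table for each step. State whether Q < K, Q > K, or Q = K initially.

Q₀ = 103.5 vs Keq = 5.8570e+04 ⇒ Q<K, forward
Step 1:
                   M          X          A
  Initial     0.2239      2.845     0.4085
  Change     -0.1952    0.06508    0.06508
  Equil      0.02866       2.91     0.4736
  solve Keq expr → x = 0.06508; check Q = 5.8570e+04
Then remove 0.1607 M of A.
Step 2:
                   M          X          A
  Initial    0.02866       2.91     0.3129
  Change   -0.003662   0.001221   0.001221
  Equil      0.02499      2.911     0.3141
  solve Keq expr → x = 0.001221; check Q = 5.8570e+04

Q₀ = 103.5; Q < K (proceeds forward)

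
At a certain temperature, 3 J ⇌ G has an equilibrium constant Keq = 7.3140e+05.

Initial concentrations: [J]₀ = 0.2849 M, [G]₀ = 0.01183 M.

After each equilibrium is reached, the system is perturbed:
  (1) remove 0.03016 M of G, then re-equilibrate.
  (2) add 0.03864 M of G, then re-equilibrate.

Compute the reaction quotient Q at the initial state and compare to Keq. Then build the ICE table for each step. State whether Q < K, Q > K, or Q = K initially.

Q₀ = 0.5116; Q < K (proceeds forward)

Q₀ = 0.5116 vs Keq = 7.3140e+05 ⇒ Q<K, forward
Step 1:
                   J          G
  Initial     0.2849    0.01183
  Change     -0.2797    0.09322
  Equil     0.005237     0.1051
  solve Keq expr → x = 0.09322; check Q = 7.3140e+05
Then remove 0.03016 M of G.
Step 2:
                   J          G
  Initial   0.005237    0.07489
  Change  -5.5480e-04 1.8493e-04
  Equil     0.004682    0.07508
  solve Keq expr → x = 1.8493e-04; check Q = 7.3140e+05
Then add 0.03864 M of G.
Step 3:
                   J          G
  Initial   0.004682     0.1137
  Change  6.9137e-04 -2.3046e-04
  Equil     0.005374     0.1135
  solve Keq expr → x = -2.3046e-04; check Q = 7.3140e+05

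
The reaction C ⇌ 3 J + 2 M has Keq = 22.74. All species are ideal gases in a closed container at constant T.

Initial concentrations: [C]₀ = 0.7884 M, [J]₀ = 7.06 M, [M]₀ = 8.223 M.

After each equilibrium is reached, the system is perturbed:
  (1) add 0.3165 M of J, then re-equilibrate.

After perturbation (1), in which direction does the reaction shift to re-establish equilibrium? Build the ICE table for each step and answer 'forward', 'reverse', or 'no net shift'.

Q₀ = 3.0181e+04 vs Keq = 22.74 ⇒ Q>K, reverse
Step 1:
                   C          J          M
  Initial     0.7884       7.06      8.223
  Change       1.872     -5.615     -3.744
  Equil         2.66      1.445      4.479
  solve Keq expr → x = -1.872; check Q = 22.74
Then add 0.3165 M of J.
Step 2:
                   C          J          M
  Initial       2.66      1.761      4.479
  Change     0.08723    -0.2617    -0.1745
  Equil        2.747      1.499      4.305
  solve Keq expr → x = -0.08723; check Q = 22.74

Direction: reverse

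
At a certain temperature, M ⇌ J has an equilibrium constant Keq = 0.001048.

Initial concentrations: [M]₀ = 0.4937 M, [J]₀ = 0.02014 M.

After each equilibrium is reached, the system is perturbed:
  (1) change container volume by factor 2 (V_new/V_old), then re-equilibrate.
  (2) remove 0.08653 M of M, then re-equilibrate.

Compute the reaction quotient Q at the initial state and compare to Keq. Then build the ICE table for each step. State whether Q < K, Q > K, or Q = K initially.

Q₀ = 0.04079 vs Keq = 0.001048 ⇒ Q>K, reverse
Step 1:
                  M         J
  init       0.4937   0.02014
  Δ          0.0196   -0.0196
  eq         0.5133 5.3794e-04
  solve Keq expr → x = -0.0196; check Q = 0.001048
Then change container volume by factor 2 (V_new/V_old).
Step 2:
                  M         J
  init       0.2567 2.6897e-04
  Δ               0         0
  eq         0.2567 2.6897e-04
  solve Keq expr → x = 0; check Q = 0.001048
Then remove 0.08653 M of M.
Step 3:
                  M         J
  init       0.1701 2.6897e-04
  Δ       9.0589e-05 -9.0589e-05
  eq         0.1702 1.7838e-04
  solve Keq expr → x = -9.0589e-05; check Q = 0.001048

Q₀ = 0.04079; Q > K (proceeds reverse)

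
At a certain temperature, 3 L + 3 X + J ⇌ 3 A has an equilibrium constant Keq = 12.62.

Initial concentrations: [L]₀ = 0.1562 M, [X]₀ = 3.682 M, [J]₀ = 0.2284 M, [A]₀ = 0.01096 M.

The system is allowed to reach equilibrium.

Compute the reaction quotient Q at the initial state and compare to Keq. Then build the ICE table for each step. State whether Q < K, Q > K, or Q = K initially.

Q₀ = 3.0300e-05 vs Keq = 12.62 ⇒ Q<K, forward
Step 1:
                   L          X          J          A
  Initial     0.1562      3.682     0.2284    0.01096
  Change      -0.127     -0.127   -0.04233      0.127
  Equil       0.0292      3.555     0.1861      0.138
  solve Keq expr → x = 0.04233; check Q = 12.62

Q₀ = 3.0300e-05; Q < K (proceeds forward)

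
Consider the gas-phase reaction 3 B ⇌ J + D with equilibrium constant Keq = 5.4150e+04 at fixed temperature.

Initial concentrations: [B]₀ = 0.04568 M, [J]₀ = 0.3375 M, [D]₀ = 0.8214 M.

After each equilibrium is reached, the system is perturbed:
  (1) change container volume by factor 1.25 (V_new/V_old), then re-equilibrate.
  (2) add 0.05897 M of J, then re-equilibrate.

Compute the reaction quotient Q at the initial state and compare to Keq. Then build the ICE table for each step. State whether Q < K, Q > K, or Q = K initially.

Q₀ = 2908; Q < K (proceeds forward)

Q₀ = 2908 vs Keq = 5.4150e+04 ⇒ Q<K, forward
Step 1:
                  B         J         D
  Initial   0.04568    0.3375    0.8214
  Change   -0.02822  0.009407  0.009407
  Equil     0.01746    0.3469    0.8308
  solve Keq expr → x = 0.009407; check Q = 5.4150e+04
Then change container volume by factor 1.25 (V_new/V_old).
Step 2:
                  B         J         D
  Initial   0.01397    0.2775    0.6646
  Change   0.001069 -3.5647e-04 -3.5647e-04
  Equil     0.01504    0.2772    0.6643
  solve Keq expr → x = -3.5647e-04; check Q = 5.4150e+04
Then add 0.05897 M of J.
Step 3:
                  B         J         D
  Initial   0.01504    0.3361    0.6643
  Change  9.9073e-04 -3.3024e-04 -3.3024e-04
  Equil     0.01603    0.3358     0.664
  solve Keq expr → x = -3.3024e-04; check Q = 5.4150e+04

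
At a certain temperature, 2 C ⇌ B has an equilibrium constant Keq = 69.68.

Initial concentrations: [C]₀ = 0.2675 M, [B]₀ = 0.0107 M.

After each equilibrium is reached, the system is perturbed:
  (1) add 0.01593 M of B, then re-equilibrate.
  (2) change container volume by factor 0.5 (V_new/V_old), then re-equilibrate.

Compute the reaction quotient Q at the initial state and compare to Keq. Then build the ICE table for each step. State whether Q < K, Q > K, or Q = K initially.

Q₀ = 0.1495; Q < K (proceeds forward)

Q₀ = 0.1495 vs Keq = 69.68 ⇒ Q<K, forward
Step 1:
                  C         B
  init       0.2675    0.0107
  Δ         -0.2254    0.1127
  eq        0.04208    0.1234
  solve Keq expr → x = 0.1127; check Q = 69.68
Then add 0.01593 M of B.
Step 2:
                  C         B
  init      0.04208    0.1393
  Δ        0.002438 -0.001219
  eq        0.04452    0.1381
  solve Keq expr → x = -0.001219; check Q = 69.68
Then change container volume by factor 0.5 (V_new/V_old).
Step 3:
                  C         B
  init      0.08904    0.2762
  Δ        -0.02469   0.01234
  eq        0.06435    0.2886
  solve Keq expr → x = 0.01234; check Q = 69.68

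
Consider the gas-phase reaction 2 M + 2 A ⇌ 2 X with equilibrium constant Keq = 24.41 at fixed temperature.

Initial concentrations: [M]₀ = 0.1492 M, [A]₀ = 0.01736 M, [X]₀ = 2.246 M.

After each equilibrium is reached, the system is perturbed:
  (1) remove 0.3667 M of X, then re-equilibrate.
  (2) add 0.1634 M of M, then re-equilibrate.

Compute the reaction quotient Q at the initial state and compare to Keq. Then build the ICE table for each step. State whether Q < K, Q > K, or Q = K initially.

Q₀ = 7.5194e+05 vs Keq = 24.41 ⇒ Q>K, reverse
Step 1:
                   M          A          X
  init        0.1492    0.01736      2.246
  Δ           0.5127     0.5127    -0.5127
  eq          0.6619       0.53      1.733
  solve Keq expr → x = -0.2563; check Q = 24.41
Then remove 0.3667 M of X.
Step 2:
                   M          A          X
  init        0.6619       0.53      1.367
  Δ         -0.05543   -0.05543    0.05543
  eq          0.6064     0.4746      1.422
  solve Keq expr → x = 0.02772; check Q = 24.41
Then add 0.1634 M of M.
Step 3:
                   M          A          X
  init        0.7698     0.4746      1.422
  Δ         -0.05575   -0.05575    0.05575
  eq          0.7141     0.4189      1.478
  solve Keq expr → x = 0.02787; check Q = 24.41

Q₀ = 7.5194e+05; Q > K (proceeds reverse)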